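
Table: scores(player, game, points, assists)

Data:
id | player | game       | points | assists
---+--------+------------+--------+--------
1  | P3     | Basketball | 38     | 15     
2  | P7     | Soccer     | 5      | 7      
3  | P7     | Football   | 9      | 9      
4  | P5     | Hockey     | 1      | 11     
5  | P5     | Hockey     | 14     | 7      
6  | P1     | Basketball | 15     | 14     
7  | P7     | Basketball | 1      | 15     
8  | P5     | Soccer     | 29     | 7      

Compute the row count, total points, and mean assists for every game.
SELECT game,
       COUNT(*) as cnt,
       SUM(points) as total_points,
       AVG(assists) as avg_assists
FROM scores
GROUP BY game

Result:
  Basketball: 3 records, 54 total points, 14.67 avg assists
  Football: 1 records, 9 total points, 9.00 avg assists
  Hockey: 2 records, 15 total points, 9.00 avg assists
  Soccer: 2 records, 34 total points, 7.00 avg assists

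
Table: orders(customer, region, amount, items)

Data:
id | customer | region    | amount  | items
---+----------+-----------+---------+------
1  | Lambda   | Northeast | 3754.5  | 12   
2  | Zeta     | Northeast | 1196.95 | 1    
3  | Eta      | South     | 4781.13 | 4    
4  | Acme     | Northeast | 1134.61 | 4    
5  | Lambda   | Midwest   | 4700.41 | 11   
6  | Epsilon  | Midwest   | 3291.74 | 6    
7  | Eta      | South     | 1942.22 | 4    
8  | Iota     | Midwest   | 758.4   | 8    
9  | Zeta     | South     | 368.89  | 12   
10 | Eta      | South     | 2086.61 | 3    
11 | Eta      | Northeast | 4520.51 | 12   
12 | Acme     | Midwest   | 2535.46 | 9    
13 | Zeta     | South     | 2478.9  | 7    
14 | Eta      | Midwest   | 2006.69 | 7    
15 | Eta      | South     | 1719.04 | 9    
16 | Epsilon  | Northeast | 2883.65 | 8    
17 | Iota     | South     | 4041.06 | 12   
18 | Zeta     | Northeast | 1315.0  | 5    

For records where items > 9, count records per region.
SELECT region, COUNT(*)
FROM orders
WHERE items > 9
GROUP BY region

Note: WHERE filters rows before grouping.

Result:
  Midwest: 1
  Northeast: 2
  South: 2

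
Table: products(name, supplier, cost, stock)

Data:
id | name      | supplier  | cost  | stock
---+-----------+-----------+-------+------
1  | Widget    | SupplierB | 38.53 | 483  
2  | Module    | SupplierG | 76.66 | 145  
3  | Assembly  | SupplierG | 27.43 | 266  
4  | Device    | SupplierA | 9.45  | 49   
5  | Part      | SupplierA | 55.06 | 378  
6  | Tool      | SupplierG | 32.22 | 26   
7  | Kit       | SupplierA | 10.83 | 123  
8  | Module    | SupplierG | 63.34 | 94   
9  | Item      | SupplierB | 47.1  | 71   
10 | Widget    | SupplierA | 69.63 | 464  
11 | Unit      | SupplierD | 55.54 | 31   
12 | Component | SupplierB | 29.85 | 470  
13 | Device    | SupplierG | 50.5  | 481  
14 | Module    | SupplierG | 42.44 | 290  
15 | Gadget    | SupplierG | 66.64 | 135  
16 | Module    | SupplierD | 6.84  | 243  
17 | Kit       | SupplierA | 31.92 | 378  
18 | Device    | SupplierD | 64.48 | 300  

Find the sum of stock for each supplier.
SELECT supplier, SUM(stock) as result
FROM products
GROUP BY supplier

Result:
  SupplierA: 1392
  SupplierB: 1024
  SupplierD: 574
  SupplierG: 1437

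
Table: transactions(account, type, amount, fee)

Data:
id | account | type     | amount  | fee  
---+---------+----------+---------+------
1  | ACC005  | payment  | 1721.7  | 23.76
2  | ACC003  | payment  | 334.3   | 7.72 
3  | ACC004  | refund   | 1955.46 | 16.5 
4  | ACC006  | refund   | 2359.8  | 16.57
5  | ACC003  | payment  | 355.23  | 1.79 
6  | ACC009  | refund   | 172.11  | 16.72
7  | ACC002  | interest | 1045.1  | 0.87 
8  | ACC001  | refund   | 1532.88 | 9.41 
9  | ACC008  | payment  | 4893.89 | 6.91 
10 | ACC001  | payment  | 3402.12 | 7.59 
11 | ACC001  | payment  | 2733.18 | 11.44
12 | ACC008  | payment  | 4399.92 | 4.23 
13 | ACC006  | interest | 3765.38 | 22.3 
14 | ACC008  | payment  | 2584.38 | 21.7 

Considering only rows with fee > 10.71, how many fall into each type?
SELECT type, COUNT(*)
FROM transactions
WHERE fee > 10.71
GROUP BY type

Note: WHERE filters rows before grouping.

Result:
  interest: 1
  payment: 3
  refund: 3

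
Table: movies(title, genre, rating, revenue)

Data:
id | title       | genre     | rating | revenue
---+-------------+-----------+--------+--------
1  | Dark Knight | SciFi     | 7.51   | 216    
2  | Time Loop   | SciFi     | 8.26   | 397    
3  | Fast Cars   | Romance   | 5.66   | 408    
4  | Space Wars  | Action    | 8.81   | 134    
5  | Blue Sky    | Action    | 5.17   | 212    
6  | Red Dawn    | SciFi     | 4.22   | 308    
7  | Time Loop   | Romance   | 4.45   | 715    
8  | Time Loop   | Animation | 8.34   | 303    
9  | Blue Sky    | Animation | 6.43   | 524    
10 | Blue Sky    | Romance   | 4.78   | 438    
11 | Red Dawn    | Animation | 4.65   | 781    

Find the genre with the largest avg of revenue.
SELECT genre, AVG(revenue) as val
FROM movies
GROUP BY genre
ORDER BY val DESC
LIMIT 1

Result: Animation with avg(revenue) = 536.00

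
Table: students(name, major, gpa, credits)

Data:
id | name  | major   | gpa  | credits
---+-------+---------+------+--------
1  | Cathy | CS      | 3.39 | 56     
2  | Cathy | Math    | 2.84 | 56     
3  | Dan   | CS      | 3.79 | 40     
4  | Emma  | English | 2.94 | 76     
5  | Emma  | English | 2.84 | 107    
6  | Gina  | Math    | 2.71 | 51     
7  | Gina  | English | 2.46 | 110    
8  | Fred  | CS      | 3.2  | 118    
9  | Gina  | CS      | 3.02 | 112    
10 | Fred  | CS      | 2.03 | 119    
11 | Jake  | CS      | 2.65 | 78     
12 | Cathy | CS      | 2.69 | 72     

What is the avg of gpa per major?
SELECT major, AVG(gpa) as result
FROM students
GROUP BY major

Result:
  CS: 2.97
  English: 2.75
  Math: 2.78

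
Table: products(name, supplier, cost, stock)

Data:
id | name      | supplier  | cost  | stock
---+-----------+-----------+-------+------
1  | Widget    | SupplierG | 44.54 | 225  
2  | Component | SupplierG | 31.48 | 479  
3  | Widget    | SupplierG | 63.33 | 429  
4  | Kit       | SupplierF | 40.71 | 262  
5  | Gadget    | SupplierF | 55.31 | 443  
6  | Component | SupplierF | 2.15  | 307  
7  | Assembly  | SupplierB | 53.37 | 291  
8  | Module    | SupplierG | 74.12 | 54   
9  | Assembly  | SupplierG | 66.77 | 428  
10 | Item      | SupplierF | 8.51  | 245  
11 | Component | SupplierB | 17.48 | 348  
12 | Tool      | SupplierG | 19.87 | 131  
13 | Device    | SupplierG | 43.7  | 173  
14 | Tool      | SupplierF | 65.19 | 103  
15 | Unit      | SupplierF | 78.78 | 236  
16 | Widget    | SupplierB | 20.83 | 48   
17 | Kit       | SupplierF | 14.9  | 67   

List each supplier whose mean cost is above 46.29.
SELECT supplier, AVG(cost)
FROM products
GROUP BY supplier
HAVING AVG(cost) > 46.29

Result:
  SupplierG: avg=49.12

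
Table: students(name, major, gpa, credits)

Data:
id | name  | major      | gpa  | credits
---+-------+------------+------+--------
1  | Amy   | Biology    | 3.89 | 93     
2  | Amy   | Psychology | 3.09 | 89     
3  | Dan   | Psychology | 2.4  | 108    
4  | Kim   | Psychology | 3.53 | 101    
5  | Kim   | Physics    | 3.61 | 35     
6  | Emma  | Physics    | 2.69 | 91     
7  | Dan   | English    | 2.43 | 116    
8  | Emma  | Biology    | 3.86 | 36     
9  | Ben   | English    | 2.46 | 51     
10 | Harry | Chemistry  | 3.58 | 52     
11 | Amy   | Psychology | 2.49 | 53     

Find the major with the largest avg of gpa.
SELECT major, AVG(gpa) as val
FROM students
GROUP BY major
ORDER BY val DESC
LIMIT 1

Result: Biology with avg(gpa) = 3.88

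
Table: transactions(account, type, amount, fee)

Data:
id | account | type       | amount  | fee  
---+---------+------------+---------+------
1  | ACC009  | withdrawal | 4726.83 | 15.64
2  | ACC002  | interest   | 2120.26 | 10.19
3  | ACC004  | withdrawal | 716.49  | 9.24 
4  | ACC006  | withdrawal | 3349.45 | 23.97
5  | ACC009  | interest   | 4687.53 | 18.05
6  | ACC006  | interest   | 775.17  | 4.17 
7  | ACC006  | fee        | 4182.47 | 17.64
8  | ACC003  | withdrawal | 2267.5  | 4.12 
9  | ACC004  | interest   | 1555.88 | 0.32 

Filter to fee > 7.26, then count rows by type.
SELECT type, COUNT(*)
FROM transactions
WHERE fee > 7.26
GROUP BY type

Note: WHERE filters rows before grouping.

Result:
  fee: 1
  interest: 2
  withdrawal: 3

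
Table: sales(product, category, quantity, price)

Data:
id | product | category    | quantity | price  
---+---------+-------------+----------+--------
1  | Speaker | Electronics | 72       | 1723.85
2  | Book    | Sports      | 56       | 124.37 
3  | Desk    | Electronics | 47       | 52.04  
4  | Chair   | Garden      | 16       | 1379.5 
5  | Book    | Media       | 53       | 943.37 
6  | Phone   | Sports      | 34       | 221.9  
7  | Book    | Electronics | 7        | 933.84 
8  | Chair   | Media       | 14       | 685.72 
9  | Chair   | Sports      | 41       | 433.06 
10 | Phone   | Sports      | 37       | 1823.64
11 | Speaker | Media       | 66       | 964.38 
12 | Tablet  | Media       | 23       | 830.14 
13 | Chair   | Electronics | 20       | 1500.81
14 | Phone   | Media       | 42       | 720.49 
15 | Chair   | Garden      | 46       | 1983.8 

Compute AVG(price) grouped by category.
SELECT category, AVG(price) as result
FROM sales
GROUP BY category

Result:
  Electronics: 1052.64
  Garden: 1681.65
  Media: 828.82
  Sports: 650.74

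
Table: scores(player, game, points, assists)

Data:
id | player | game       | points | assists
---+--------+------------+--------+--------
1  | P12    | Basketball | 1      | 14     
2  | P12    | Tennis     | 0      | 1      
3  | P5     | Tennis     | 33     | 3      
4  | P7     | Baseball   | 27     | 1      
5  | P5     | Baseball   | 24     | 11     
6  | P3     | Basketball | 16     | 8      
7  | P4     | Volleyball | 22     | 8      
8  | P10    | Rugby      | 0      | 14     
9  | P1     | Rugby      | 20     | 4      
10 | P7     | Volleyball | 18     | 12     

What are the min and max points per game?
SELECT game, MIN(points), MAX(points)
FROM scores
GROUP BY game

Result:
  Baseball: min=24, max=27
  Basketball: min=1, max=16
  Rugby: min=0, max=20
  Tennis: min=0, max=33
  Volleyball: min=18, max=22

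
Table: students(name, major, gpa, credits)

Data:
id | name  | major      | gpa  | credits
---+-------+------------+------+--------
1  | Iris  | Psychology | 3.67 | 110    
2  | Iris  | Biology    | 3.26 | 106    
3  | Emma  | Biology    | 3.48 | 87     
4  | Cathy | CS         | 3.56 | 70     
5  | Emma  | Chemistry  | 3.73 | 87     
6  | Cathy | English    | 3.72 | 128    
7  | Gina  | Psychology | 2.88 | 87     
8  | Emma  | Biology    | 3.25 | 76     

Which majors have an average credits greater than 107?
SELECT major, AVG(credits)
FROM students
GROUP BY major
HAVING AVG(credits) > 107

Result:
  English: avg=128.00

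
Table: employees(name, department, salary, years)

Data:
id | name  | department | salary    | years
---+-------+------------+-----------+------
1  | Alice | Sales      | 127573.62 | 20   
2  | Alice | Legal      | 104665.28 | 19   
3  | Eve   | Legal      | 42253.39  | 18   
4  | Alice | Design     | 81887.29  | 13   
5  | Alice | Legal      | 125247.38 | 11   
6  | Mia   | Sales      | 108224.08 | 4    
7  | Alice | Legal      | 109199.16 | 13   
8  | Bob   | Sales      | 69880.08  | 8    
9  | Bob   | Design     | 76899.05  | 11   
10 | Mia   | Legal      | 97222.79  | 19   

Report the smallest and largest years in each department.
SELECT department, MIN(years), MAX(years)
FROM employees
GROUP BY department

Result:
  Design: min=11, max=13
  Legal: min=11, max=19
  Sales: min=4, max=20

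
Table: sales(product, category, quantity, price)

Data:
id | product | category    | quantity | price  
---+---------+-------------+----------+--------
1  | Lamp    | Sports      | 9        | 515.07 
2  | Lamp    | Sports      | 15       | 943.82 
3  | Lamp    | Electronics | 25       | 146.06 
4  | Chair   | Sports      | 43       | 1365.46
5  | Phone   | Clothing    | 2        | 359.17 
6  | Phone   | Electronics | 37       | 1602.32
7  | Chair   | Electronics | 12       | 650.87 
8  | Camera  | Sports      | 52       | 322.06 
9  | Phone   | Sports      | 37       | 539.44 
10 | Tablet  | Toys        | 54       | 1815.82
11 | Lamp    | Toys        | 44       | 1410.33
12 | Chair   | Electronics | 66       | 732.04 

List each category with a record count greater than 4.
SELECT category, COUNT(*) as cnt
FROM sales
GROUP BY category
HAVING COUNT(*) > 4

Result:
  Sports: 5

Note: HAVING filters groups after aggregation, WHERE filters rows before.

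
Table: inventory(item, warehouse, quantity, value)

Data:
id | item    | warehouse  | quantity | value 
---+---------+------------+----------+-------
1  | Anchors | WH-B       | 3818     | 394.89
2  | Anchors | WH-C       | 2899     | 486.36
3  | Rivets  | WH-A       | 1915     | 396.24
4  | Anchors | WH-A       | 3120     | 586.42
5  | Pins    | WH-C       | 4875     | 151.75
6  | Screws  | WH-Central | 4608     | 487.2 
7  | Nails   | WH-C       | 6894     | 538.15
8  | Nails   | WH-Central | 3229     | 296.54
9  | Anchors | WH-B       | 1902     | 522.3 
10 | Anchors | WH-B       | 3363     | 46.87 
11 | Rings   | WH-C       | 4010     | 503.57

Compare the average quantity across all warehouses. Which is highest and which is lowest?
SELECT warehouse, AVG(quantity)
FROM inventory
GROUP BY warehouse
ORDER BY AVG(quantity)

All groups:
  WH-A: 2517.50
  WH-B: 3027.67
  WH-Central: 3918.50
  WH-C: 4669.50

Highest: WH-C (4669.50)
Lowest: WH-A (2517.50)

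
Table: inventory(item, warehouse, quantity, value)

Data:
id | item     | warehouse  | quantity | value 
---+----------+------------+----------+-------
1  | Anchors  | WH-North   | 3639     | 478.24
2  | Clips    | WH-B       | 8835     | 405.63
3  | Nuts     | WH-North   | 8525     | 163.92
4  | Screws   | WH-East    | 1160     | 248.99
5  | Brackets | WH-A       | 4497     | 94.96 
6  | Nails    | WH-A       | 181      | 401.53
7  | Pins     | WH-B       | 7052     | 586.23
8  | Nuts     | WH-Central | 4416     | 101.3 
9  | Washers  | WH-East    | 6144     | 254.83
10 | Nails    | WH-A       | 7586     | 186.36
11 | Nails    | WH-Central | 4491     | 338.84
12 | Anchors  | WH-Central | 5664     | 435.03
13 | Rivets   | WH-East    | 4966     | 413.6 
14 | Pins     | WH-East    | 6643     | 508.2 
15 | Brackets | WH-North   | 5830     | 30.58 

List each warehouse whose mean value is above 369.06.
SELECT warehouse, AVG(value)
FROM inventory
GROUP BY warehouse
HAVING AVG(value) > 369.06

Result:
  WH-B: avg=495.93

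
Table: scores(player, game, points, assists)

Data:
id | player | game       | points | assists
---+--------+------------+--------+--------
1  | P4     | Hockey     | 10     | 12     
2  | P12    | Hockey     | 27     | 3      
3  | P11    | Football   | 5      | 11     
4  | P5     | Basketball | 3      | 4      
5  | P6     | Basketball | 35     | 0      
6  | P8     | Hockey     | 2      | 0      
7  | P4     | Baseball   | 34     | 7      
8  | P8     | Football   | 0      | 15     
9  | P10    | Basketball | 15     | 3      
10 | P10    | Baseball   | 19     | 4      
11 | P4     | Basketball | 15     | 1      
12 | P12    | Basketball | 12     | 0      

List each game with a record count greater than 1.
SELECT game, COUNT(*) as cnt
FROM scores
GROUP BY game
HAVING COUNT(*) > 1

Result:
  Baseball: 2
  Basketball: 5
  Football: 2
  Hockey: 3

Note: HAVING filters groups after aggregation, WHERE filters rows before.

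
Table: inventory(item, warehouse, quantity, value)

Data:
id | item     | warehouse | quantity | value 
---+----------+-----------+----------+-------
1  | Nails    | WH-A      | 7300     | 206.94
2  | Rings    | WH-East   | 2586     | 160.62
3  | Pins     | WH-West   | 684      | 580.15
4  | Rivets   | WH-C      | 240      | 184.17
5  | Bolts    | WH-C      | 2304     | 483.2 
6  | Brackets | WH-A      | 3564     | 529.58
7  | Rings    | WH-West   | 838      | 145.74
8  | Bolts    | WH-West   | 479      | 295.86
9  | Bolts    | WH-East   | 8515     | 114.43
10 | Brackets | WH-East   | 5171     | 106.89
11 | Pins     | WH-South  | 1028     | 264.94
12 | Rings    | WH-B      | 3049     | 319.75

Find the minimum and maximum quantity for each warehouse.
SELECT warehouse, MIN(quantity), MAX(quantity)
FROM inventory
GROUP BY warehouse

Result:
  WH-A: min=3564, max=7300
  WH-B: min=3049, max=3049
  WH-C: min=240, max=2304
  WH-East: min=2586, max=8515
  WH-South: min=1028, max=1028
  WH-West: min=479, max=838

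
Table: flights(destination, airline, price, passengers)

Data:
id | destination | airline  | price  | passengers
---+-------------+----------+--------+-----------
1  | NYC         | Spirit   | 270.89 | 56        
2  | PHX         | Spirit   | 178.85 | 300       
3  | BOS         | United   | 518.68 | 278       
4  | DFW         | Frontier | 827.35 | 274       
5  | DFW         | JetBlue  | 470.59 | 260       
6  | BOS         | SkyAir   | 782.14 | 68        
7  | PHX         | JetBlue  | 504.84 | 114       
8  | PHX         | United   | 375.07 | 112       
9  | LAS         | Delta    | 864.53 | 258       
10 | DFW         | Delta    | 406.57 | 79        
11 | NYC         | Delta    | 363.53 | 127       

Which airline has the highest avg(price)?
SELECT airline, AVG(price) as val
FROM flights
GROUP BY airline
ORDER BY val DESC
LIMIT 1

Result: Frontier with avg(price) = 827.35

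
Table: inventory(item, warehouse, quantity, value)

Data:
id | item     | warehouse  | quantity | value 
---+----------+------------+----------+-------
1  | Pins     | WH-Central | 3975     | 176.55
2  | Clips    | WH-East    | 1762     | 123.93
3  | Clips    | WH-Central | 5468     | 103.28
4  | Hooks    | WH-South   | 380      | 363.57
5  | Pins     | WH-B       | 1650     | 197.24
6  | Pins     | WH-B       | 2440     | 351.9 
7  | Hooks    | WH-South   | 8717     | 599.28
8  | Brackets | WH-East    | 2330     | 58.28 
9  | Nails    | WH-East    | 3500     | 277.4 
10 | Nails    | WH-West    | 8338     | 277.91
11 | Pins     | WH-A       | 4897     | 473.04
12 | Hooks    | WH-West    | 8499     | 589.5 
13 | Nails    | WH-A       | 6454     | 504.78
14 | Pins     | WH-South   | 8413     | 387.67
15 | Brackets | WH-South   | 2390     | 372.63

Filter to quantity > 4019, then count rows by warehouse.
SELECT warehouse, COUNT(*)
FROM inventory
WHERE quantity > 4019
GROUP BY warehouse

Note: WHERE filters rows before grouping.

Result:
  WH-A: 2
  WH-Central: 1
  WH-South: 2
  WH-West: 2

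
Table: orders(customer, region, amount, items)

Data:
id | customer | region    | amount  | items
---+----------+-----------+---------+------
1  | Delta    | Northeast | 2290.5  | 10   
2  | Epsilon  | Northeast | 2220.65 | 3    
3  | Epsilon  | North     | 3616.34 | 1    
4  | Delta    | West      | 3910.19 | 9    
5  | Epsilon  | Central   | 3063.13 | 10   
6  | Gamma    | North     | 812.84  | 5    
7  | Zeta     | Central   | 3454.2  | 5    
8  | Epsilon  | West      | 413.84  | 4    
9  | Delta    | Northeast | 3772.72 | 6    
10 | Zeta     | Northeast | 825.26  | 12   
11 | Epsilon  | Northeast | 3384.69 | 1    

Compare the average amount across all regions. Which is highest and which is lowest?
SELECT region, AVG(amount)
FROM orders
GROUP BY region
ORDER BY AVG(amount)

All groups:
  West: 2162.02
  North: 2214.59
  Northeast: 2498.76
  Central: 3258.67

Highest: Central (3258.67)
Lowest: West (2162.02)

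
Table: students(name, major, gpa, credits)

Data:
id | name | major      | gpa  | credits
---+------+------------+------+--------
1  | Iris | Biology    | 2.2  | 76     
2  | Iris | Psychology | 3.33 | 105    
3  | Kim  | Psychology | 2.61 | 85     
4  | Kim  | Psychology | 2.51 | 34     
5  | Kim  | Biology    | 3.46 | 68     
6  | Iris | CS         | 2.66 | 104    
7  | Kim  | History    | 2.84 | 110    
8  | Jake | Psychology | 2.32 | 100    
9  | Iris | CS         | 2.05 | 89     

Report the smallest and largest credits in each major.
SELECT major, MIN(credits), MAX(credits)
FROM students
GROUP BY major

Result:
  Biology: min=68, max=76
  CS: min=89, max=104
  History: min=110, max=110
  Psychology: min=34, max=105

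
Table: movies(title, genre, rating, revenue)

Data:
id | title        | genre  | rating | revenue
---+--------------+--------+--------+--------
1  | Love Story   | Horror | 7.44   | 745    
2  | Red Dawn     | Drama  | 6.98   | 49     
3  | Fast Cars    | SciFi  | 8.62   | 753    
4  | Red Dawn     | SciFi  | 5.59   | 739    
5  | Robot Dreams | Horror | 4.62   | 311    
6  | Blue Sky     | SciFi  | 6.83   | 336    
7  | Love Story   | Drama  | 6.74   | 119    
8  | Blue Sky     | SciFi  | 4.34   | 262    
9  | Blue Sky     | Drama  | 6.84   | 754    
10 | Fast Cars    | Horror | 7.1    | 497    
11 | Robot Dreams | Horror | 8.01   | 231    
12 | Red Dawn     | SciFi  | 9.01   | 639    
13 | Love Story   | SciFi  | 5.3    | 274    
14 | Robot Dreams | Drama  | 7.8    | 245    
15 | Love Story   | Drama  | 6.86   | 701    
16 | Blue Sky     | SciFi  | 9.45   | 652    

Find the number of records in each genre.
SELECT genre, COUNT(*) as count
FROM movies
GROUP BY genre

Result:
  Drama: 5
  Horror: 4
  SciFi: 7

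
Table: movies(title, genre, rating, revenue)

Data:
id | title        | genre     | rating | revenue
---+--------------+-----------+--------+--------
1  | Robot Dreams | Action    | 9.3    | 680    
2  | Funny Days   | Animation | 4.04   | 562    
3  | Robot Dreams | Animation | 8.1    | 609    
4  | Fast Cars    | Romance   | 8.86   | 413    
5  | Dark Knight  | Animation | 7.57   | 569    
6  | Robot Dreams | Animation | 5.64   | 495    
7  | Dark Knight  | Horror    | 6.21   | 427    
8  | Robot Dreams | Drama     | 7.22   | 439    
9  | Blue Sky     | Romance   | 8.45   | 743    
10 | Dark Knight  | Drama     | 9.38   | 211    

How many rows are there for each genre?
SELECT genre, COUNT(*) as count
FROM movies
GROUP BY genre

Result:
  Action: 1
  Animation: 4
  Drama: 2
  Horror: 1
  Romance: 2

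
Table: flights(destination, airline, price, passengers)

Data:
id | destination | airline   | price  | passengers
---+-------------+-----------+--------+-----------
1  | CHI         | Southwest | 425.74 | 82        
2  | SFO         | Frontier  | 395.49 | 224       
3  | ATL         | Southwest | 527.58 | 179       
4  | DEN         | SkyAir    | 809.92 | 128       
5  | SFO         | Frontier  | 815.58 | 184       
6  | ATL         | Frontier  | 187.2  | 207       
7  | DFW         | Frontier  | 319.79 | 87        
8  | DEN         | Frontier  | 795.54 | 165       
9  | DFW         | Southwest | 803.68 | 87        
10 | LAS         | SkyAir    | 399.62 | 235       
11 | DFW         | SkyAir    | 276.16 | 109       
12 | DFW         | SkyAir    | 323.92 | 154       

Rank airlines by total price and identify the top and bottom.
SELECT airline, SUM(price)
FROM flights
GROUP BY airline
ORDER BY SUM(price)

All groups:
  Southwest: 1757.00
  SkyAir: 1809.62
  Frontier: 2513.60

Highest: Frontier (2513.60)
Lowest: Southwest (1757.00)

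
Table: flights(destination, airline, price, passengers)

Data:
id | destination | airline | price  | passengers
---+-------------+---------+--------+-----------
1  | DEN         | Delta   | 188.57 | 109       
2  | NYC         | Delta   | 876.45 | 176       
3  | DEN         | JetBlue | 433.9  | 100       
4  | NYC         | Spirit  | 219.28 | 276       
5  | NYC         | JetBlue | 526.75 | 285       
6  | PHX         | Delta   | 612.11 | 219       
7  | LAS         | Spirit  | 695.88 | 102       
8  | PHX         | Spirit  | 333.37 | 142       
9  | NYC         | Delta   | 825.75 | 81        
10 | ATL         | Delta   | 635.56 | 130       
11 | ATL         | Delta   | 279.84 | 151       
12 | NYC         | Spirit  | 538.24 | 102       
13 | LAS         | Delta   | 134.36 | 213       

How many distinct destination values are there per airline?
SELECT airline, COUNT(DISTINCT destination)
FROM flights
GROUP BY airline

Result:
  Delta: 5 distinct
  JetBlue: 2 distinct
  Spirit: 3 distinct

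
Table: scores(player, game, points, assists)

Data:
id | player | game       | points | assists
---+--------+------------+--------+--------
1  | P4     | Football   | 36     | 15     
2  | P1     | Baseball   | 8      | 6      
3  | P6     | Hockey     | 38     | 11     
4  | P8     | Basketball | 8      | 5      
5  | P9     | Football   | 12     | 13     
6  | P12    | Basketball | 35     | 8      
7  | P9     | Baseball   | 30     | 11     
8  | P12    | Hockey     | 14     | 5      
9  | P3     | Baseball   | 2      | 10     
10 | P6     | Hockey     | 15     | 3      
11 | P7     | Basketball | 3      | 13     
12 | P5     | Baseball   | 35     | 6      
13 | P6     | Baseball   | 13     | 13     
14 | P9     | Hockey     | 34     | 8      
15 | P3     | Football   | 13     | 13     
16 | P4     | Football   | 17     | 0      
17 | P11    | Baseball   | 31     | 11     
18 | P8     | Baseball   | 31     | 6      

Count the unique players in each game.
SELECT game, COUNT(DISTINCT player)
FROM scores
GROUP BY game

Result:
  Baseball: 7 distinct
  Basketball: 3 distinct
  Football: 3 distinct
  Hockey: 3 distinct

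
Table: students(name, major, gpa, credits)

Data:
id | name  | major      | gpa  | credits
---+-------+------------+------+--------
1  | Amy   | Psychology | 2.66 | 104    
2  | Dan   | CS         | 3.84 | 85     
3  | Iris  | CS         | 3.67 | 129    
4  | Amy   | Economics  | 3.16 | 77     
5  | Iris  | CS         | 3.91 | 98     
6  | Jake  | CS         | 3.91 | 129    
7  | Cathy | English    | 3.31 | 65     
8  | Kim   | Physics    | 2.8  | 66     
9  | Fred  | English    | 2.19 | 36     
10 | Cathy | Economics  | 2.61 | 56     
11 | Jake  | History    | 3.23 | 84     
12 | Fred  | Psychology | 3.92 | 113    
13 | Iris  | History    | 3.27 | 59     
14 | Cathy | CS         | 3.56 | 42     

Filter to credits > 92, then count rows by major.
SELECT major, COUNT(*)
FROM students
WHERE credits > 92
GROUP BY major

Note: WHERE filters rows before grouping.

Result:
  CS: 3
  Psychology: 2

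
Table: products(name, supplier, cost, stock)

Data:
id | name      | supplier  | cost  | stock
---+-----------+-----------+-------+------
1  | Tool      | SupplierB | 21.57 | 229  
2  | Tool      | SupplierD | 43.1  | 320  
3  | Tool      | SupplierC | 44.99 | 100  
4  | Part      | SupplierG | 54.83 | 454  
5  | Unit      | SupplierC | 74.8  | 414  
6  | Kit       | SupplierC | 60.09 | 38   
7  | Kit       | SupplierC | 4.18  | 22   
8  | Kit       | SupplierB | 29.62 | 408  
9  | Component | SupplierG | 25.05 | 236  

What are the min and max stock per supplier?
SELECT supplier, MIN(stock), MAX(stock)
FROM products
GROUP BY supplier

Result:
  SupplierB: min=229, max=408
  SupplierC: min=22, max=414
  SupplierD: min=320, max=320
  SupplierG: min=236, max=454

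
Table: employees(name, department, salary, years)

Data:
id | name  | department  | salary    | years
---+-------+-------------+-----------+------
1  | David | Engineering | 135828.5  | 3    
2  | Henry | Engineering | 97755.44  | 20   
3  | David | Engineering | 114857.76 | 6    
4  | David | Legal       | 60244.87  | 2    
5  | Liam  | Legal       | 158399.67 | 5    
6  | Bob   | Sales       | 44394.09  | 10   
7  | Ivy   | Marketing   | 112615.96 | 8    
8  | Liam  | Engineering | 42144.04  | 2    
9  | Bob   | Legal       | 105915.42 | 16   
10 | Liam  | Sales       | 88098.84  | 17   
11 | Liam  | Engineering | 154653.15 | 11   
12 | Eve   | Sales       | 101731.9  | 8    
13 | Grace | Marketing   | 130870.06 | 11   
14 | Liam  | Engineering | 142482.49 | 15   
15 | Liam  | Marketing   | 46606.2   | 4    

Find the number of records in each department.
SELECT department, COUNT(*) as count
FROM employees
GROUP BY department

Result:
  Engineering: 6
  Legal: 3
  Marketing: 3
  Sales: 3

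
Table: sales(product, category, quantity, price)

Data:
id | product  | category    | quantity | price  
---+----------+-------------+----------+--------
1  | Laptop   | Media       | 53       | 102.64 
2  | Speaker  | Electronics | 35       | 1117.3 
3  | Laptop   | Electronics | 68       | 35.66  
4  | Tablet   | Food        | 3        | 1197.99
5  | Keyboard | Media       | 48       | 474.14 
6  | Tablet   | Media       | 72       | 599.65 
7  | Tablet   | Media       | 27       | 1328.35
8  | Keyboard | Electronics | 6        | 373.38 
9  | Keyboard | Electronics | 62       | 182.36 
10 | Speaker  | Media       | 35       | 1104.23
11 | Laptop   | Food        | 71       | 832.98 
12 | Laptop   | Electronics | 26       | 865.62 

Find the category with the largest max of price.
SELECT category, MAX(price) as val
FROM sales
GROUP BY category
ORDER BY val DESC
LIMIT 1

Result: Media with max(price) = 1328.35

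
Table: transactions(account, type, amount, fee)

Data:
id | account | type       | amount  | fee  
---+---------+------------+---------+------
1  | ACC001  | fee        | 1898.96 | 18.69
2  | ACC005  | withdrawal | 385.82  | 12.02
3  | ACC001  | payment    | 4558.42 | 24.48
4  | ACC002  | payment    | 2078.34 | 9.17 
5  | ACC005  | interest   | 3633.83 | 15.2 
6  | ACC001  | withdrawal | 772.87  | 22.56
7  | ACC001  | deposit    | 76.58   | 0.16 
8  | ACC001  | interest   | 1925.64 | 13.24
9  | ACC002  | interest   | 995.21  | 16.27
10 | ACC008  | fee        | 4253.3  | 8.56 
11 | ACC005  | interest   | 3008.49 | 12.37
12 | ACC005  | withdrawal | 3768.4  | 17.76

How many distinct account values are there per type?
SELECT type, COUNT(DISTINCT account)
FROM transactions
GROUP BY type

Result:
  deposit: 1 distinct
  fee: 2 distinct
  interest: 3 distinct
  payment: 2 distinct
  withdrawal: 2 distinct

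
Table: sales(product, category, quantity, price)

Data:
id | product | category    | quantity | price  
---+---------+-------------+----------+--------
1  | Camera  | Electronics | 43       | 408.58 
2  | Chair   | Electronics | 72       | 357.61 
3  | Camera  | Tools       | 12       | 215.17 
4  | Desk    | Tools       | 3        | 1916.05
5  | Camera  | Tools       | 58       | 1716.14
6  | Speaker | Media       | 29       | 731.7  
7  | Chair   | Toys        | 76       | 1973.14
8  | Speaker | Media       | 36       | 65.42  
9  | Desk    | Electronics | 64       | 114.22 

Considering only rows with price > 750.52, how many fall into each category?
SELECT category, COUNT(*)
FROM sales
WHERE price > 750.52
GROUP BY category

Note: WHERE filters rows before grouping.

Result:
  Tools: 2
  Toys: 1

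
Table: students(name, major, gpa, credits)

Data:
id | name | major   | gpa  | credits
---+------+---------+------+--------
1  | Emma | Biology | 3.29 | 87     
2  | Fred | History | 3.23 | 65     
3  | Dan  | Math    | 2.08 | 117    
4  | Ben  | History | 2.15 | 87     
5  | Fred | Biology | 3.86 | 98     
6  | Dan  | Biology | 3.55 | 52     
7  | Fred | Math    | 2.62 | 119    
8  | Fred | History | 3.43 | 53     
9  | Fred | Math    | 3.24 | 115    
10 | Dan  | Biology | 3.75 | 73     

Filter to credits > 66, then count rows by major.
SELECT major, COUNT(*)
FROM students
WHERE credits > 66
GROUP BY major

Note: WHERE filters rows before grouping.

Result:
  Biology: 3
  History: 1
  Math: 3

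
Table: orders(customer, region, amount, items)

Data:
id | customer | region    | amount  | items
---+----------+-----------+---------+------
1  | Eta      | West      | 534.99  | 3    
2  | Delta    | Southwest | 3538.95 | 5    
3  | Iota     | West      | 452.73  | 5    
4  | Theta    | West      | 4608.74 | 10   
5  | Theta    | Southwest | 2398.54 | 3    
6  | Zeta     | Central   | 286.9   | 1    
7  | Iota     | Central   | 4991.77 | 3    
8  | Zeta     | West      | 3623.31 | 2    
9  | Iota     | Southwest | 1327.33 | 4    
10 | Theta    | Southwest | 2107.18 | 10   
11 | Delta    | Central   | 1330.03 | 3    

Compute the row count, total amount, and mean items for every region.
SELECT region,
       COUNT(*) as cnt,
       SUM(amount) as total_amount,
       AVG(items) as avg_items
FROM orders
GROUP BY region

Result:
  Central: 3 records, 6608.70 total amount, 2.33 avg items
  Southwest: 4 records, 9372.00 total amount, 5.50 avg items
  West: 4 records, 9219.77 total amount, 5.00 avg items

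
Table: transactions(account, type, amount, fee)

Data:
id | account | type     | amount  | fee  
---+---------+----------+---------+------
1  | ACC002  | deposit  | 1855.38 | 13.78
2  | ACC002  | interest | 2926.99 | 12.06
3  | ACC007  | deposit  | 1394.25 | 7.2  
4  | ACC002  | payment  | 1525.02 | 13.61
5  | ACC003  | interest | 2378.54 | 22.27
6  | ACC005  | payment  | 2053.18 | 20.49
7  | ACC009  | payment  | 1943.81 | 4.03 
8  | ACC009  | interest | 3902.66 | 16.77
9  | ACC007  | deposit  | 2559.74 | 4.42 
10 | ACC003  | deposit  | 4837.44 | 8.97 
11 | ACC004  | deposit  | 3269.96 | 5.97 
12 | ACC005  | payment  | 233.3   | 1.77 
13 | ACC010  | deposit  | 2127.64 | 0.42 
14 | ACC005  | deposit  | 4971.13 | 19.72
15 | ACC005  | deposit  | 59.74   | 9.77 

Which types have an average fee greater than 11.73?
SELECT type, AVG(fee)
FROM transactions
GROUP BY type
HAVING AVG(fee) > 11.73

Result:
  interest: avg=17.03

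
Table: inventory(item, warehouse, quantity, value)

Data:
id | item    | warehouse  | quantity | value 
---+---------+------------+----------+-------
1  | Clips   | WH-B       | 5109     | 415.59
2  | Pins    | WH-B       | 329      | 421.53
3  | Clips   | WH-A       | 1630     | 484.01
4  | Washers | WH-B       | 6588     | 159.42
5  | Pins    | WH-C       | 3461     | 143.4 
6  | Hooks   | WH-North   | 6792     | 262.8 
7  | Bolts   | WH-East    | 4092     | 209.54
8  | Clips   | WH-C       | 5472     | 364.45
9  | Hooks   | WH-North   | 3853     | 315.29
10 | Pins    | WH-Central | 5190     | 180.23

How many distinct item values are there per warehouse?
SELECT warehouse, COUNT(DISTINCT item)
FROM inventory
GROUP BY warehouse

Result:
  WH-A: 1 distinct
  WH-B: 3 distinct
  WH-C: 2 distinct
  WH-Central: 1 distinct
  WH-East: 1 distinct
  WH-North: 1 distinct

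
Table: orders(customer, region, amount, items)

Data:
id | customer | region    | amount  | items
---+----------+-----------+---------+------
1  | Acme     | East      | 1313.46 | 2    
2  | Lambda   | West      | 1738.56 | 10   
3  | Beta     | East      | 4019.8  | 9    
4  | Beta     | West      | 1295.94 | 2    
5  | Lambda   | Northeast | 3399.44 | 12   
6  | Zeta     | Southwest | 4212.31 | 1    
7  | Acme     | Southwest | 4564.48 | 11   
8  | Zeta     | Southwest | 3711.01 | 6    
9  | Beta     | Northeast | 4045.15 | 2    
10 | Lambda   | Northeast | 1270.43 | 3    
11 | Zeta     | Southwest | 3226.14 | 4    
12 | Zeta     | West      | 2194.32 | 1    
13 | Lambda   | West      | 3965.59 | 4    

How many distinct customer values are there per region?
SELECT region, COUNT(DISTINCT customer)
FROM orders
GROUP BY region

Result:
  East: 2 distinct
  Northeast: 2 distinct
  Southwest: 2 distinct
  West: 3 distinct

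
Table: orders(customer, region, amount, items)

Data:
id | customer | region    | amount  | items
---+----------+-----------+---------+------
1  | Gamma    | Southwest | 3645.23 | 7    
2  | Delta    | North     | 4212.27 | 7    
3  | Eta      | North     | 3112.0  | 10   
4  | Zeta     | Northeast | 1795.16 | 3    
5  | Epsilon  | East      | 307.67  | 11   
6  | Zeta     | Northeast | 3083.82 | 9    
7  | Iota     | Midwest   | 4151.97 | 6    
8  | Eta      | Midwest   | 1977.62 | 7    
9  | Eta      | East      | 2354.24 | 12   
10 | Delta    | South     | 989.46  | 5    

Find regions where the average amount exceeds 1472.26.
SELECT region, AVG(amount)
FROM orders
GROUP BY region
HAVING AVG(amount) > 1472.26

Result:
  Midwest: avg=3064.80
  North: avg=3662.14
  Northeast: avg=2439.49
  Southwest: avg=3645.23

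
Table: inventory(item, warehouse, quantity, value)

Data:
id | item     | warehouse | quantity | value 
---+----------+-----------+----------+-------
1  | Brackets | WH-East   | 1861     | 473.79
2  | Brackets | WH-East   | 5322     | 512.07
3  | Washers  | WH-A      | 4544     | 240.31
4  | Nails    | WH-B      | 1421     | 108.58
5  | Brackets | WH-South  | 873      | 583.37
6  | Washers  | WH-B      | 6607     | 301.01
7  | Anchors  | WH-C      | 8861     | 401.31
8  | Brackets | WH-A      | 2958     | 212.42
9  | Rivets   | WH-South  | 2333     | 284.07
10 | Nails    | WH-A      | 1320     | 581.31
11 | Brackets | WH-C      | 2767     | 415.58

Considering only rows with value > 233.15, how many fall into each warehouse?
SELECT warehouse, COUNT(*)
FROM inventory
WHERE value > 233.15
GROUP BY warehouse

Note: WHERE filters rows before grouping.

Result:
  WH-A: 2
  WH-B: 1
  WH-C: 2
  WH-East: 2
  WH-South: 2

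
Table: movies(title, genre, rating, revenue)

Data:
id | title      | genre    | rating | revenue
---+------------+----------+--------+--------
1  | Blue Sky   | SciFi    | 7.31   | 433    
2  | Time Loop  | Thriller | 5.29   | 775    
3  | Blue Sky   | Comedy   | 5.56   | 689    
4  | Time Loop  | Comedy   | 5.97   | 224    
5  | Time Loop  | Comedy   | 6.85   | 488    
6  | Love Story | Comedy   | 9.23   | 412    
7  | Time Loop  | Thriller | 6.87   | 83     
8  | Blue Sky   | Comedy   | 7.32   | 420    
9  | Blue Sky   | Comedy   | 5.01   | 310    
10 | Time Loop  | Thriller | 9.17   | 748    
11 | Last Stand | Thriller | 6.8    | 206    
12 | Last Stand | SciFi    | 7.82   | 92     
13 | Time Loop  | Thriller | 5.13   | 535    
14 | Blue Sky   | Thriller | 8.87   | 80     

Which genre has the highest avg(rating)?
SELECT genre, AVG(rating) as val
FROM movies
GROUP BY genre
ORDER BY val DESC
LIMIT 1

Result: SciFi with avg(rating) = 7.57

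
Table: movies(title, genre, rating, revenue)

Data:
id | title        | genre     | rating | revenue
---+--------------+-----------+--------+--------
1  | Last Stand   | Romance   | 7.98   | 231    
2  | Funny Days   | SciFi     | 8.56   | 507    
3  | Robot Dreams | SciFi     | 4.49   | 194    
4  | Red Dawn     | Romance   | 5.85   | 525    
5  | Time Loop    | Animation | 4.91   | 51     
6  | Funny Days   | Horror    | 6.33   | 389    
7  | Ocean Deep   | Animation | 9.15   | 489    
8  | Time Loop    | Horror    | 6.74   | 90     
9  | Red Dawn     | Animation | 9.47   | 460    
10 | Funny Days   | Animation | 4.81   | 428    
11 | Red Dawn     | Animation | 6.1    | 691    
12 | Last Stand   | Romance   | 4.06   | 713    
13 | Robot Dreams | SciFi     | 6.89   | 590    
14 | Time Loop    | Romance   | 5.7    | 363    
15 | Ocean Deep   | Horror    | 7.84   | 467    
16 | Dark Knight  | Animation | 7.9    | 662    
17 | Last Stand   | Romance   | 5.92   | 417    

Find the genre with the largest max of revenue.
SELECT genre, MAX(revenue) as val
FROM movies
GROUP BY genre
ORDER BY val DESC
LIMIT 1

Result: Romance with max(revenue) = 713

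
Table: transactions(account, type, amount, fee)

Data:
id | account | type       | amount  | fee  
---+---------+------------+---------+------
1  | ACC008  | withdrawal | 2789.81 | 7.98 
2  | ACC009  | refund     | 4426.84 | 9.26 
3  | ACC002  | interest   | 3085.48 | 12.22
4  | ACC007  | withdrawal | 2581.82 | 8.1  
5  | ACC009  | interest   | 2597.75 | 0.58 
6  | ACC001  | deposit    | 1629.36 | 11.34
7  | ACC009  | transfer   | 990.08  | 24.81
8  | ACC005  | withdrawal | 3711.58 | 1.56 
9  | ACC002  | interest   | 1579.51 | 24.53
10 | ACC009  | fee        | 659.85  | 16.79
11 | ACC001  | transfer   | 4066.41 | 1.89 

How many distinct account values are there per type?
SELECT type, COUNT(DISTINCT account)
FROM transactions
GROUP BY type

Result:
  deposit: 1 distinct
  fee: 1 distinct
  interest: 2 distinct
  refund: 1 distinct
  transfer: 2 distinct
  withdrawal: 3 distinct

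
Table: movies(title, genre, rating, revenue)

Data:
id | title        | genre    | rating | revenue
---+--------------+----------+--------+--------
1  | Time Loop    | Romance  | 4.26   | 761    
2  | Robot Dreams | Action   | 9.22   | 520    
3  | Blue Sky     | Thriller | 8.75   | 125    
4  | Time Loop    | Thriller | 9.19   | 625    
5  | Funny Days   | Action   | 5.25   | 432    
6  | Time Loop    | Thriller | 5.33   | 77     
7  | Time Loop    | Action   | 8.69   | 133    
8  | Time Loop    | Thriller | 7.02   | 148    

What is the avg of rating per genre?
SELECT genre, AVG(rating) as result
FROM movies
GROUP BY genre

Result:
  Action: 7.72
  Romance: 4.26
  Thriller: 7.57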